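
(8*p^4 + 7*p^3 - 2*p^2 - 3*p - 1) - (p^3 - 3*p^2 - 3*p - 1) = 8*p^4 + 6*p^3 + p^2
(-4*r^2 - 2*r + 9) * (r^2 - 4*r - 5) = -4*r^4 + 14*r^3 + 37*r^2 - 26*r - 45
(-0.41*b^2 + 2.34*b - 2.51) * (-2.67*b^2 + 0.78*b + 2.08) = 1.0947*b^4 - 6.5676*b^3 + 7.6741*b^2 + 2.9094*b - 5.2208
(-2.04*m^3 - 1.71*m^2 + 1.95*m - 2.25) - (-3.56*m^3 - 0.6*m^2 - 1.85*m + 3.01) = 1.52*m^3 - 1.11*m^2 + 3.8*m - 5.26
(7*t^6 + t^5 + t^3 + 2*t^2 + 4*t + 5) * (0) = 0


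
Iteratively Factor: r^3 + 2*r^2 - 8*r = (r - 2)*(r^2 + 4*r) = r*(r - 2)*(r + 4)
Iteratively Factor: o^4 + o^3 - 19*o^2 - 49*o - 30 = (o - 5)*(o^3 + 6*o^2 + 11*o + 6) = (o - 5)*(o + 3)*(o^2 + 3*o + 2) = (o - 5)*(o + 2)*(o + 3)*(o + 1)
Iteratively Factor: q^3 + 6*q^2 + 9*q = (q + 3)*(q^2 + 3*q) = q*(q + 3)*(q + 3)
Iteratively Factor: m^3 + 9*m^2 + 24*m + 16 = (m + 1)*(m^2 + 8*m + 16) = (m + 1)*(m + 4)*(m + 4)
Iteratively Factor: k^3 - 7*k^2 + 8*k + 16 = (k - 4)*(k^2 - 3*k - 4) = (k - 4)^2*(k + 1)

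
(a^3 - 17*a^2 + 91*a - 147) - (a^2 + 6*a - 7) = a^3 - 18*a^2 + 85*a - 140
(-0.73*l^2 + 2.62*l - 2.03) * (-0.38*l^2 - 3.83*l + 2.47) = 0.2774*l^4 + 1.8003*l^3 - 11.0663*l^2 + 14.2463*l - 5.0141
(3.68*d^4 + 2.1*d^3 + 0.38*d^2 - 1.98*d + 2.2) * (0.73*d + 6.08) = 2.6864*d^5 + 23.9074*d^4 + 13.0454*d^3 + 0.865*d^2 - 10.4324*d + 13.376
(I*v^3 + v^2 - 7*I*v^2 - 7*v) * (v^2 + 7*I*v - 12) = I*v^5 - 6*v^4 - 7*I*v^4 + 42*v^3 - 5*I*v^3 - 12*v^2 + 35*I*v^2 + 84*v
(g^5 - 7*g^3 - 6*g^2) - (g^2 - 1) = g^5 - 7*g^3 - 7*g^2 + 1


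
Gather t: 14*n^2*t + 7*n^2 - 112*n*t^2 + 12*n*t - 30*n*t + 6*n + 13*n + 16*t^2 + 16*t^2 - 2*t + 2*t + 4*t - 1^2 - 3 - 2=7*n^2 + 19*n + t^2*(32 - 112*n) + t*(14*n^2 - 18*n + 4) - 6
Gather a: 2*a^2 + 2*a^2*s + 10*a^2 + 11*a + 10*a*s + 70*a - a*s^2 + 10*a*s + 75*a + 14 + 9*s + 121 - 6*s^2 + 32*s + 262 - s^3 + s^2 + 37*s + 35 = a^2*(2*s + 12) + a*(-s^2 + 20*s + 156) - s^3 - 5*s^2 + 78*s + 432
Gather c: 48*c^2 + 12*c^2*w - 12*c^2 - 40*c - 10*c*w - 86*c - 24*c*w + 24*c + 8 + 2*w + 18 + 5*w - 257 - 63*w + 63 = c^2*(12*w + 36) + c*(-34*w - 102) - 56*w - 168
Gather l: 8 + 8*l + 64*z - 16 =8*l + 64*z - 8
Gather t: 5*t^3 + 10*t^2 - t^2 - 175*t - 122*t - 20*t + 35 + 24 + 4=5*t^3 + 9*t^2 - 317*t + 63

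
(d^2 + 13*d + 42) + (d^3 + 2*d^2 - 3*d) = d^3 + 3*d^2 + 10*d + 42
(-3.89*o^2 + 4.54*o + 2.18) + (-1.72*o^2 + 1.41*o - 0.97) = -5.61*o^2 + 5.95*o + 1.21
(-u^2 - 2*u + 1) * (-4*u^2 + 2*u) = 4*u^4 + 6*u^3 - 8*u^2 + 2*u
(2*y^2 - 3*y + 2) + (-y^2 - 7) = y^2 - 3*y - 5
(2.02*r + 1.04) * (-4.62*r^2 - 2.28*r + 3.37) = -9.3324*r^3 - 9.4104*r^2 + 4.4362*r + 3.5048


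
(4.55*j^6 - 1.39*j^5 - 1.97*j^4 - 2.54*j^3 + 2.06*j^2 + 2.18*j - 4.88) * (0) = 0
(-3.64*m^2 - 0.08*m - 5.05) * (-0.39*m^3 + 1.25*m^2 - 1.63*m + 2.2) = 1.4196*m^5 - 4.5188*m^4 + 7.8027*m^3 - 14.1901*m^2 + 8.0555*m - 11.11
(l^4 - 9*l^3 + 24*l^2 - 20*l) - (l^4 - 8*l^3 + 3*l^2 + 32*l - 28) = -l^3 + 21*l^2 - 52*l + 28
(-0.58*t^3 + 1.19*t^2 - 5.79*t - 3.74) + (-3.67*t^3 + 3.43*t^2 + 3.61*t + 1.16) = -4.25*t^3 + 4.62*t^2 - 2.18*t - 2.58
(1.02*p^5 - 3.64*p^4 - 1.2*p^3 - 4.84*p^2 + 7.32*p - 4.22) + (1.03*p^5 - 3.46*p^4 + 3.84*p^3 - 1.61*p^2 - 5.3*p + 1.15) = 2.05*p^5 - 7.1*p^4 + 2.64*p^3 - 6.45*p^2 + 2.02*p - 3.07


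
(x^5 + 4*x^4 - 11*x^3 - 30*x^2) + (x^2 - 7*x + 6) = x^5 + 4*x^4 - 11*x^3 - 29*x^2 - 7*x + 6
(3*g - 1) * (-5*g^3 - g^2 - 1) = -15*g^4 + 2*g^3 + g^2 - 3*g + 1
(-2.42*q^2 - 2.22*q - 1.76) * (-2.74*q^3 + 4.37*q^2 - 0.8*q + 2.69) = 6.6308*q^5 - 4.4926*q^4 - 2.943*q^3 - 12.425*q^2 - 4.5638*q - 4.7344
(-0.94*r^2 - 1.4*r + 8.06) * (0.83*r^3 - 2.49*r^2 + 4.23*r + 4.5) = -0.7802*r^5 + 1.1786*r^4 + 6.1996*r^3 - 30.2214*r^2 + 27.7938*r + 36.27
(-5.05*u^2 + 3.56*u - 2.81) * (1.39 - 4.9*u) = 24.745*u^3 - 24.4635*u^2 + 18.7174*u - 3.9059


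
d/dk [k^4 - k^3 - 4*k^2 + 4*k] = 4*k^3 - 3*k^2 - 8*k + 4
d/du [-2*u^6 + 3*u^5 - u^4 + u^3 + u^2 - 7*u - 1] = -12*u^5 + 15*u^4 - 4*u^3 + 3*u^2 + 2*u - 7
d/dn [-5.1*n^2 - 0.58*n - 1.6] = -10.2*n - 0.58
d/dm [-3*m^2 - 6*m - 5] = -6*m - 6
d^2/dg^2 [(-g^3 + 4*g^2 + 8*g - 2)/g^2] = 4*(4*g - 3)/g^4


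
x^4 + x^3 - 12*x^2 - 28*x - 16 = (x - 4)*(x + 1)*(x + 2)^2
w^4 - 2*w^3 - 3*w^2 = w^2*(w - 3)*(w + 1)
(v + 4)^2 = v^2 + 8*v + 16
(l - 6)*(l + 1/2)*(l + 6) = l^3 + l^2/2 - 36*l - 18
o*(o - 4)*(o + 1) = o^3 - 3*o^2 - 4*o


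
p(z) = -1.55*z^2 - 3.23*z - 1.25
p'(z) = -3.1*z - 3.23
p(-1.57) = 0.00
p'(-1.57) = 1.64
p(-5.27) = -27.28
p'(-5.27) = 13.11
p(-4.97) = -23.48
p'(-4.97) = 12.18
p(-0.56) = 0.07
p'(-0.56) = -1.49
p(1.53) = -9.82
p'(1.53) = -7.97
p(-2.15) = -1.47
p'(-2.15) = 3.44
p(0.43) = -2.93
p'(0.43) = -4.56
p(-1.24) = 0.37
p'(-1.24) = 0.61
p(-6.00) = -37.67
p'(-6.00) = 15.37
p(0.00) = -1.25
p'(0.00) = -3.23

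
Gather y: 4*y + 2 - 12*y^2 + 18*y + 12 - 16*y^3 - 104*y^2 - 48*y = -16*y^3 - 116*y^2 - 26*y + 14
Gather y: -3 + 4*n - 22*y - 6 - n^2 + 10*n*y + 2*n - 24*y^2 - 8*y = -n^2 + 6*n - 24*y^2 + y*(10*n - 30) - 9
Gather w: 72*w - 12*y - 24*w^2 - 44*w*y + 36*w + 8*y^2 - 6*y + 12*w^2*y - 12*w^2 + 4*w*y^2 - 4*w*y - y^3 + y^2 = w^2*(12*y - 36) + w*(4*y^2 - 48*y + 108) - y^3 + 9*y^2 - 18*y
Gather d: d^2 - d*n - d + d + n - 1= d^2 - d*n + n - 1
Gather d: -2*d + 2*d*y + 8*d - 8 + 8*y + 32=d*(2*y + 6) + 8*y + 24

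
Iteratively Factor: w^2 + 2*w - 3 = (w + 3)*(w - 1)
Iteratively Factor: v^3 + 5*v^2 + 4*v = (v + 4)*(v^2 + v) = v*(v + 4)*(v + 1)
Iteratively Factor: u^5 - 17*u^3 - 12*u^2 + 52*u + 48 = (u - 4)*(u^4 + 4*u^3 - u^2 - 16*u - 12) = (u - 4)*(u - 2)*(u^3 + 6*u^2 + 11*u + 6) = (u - 4)*(u - 2)*(u + 1)*(u^2 + 5*u + 6) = (u - 4)*(u - 2)*(u + 1)*(u + 3)*(u + 2)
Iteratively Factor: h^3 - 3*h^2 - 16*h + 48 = (h + 4)*(h^2 - 7*h + 12) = (h - 3)*(h + 4)*(h - 4)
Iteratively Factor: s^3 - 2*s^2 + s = (s - 1)*(s^2 - s) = s*(s - 1)*(s - 1)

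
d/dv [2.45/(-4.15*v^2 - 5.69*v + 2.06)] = (20.335*v + 13.9405)/(4.15*v^2 + 5.69*v - 2.06)^2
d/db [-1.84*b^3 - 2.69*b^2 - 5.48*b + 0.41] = -5.52*b^2 - 5.38*b - 5.48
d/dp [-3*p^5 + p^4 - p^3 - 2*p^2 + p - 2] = -15*p^4 + 4*p^3 - 3*p^2 - 4*p + 1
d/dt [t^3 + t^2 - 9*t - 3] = 3*t^2 + 2*t - 9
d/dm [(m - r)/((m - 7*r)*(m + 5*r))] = ((-m + r)*(m - 7*r) + (-m + r)*(m + 5*r) + (m - 7*r)*(m + 5*r))/((m - 7*r)^2*(m + 5*r)^2)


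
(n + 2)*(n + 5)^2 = n^3 + 12*n^2 + 45*n + 50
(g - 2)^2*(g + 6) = g^3 + 2*g^2 - 20*g + 24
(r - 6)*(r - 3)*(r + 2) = r^3 - 7*r^2 + 36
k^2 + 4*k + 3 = (k + 1)*(k + 3)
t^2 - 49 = (t - 7)*(t + 7)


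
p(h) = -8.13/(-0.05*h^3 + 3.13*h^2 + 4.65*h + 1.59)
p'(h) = -8.13*(0.15*h^2 - 6.26*h - 4.65)/(-0.05*h^3 + 3.13*h^2 + 4.65*h + 1.59)^2 = (-1.2195*h^2 + 50.8938*h + 37.8045)/(-0.05*h^3 + 3.13*h^2 + 4.65*h + 1.59)^2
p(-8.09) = -0.04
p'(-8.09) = -0.01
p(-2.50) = -0.79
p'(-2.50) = -0.91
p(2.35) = -0.28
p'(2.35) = 0.18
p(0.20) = -3.07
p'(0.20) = 6.85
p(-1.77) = -2.36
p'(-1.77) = -4.73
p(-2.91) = -0.51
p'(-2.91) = -0.48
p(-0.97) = -115.89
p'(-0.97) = -2582.73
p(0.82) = -1.09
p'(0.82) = 1.41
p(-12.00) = -0.02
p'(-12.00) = -0.00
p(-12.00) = -0.02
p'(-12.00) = -0.00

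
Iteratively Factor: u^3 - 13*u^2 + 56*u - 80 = (u - 4)*(u^2 - 9*u + 20) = (u - 5)*(u - 4)*(u - 4)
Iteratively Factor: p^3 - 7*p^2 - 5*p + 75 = (p - 5)*(p^2 - 2*p - 15) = (p - 5)^2*(p + 3)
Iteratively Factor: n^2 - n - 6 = (n + 2)*(n - 3)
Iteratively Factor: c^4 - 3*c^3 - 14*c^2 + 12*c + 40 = (c - 5)*(c^3 + 2*c^2 - 4*c - 8) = (c - 5)*(c - 2)*(c^2 + 4*c + 4) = (c - 5)*(c - 2)*(c + 2)*(c + 2)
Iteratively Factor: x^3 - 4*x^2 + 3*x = (x)*(x^2 - 4*x + 3) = x*(x - 1)*(x - 3)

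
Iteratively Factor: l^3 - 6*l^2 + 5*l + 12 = (l + 1)*(l^2 - 7*l + 12) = (l - 3)*(l + 1)*(l - 4)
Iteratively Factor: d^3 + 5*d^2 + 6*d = (d)*(d^2 + 5*d + 6) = d*(d + 2)*(d + 3)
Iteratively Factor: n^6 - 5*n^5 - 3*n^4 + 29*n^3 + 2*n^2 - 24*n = (n - 3)*(n^5 - 2*n^4 - 9*n^3 + 2*n^2 + 8*n) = (n - 3)*(n + 1)*(n^4 - 3*n^3 - 6*n^2 + 8*n) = (n - 3)*(n + 1)*(n + 2)*(n^3 - 5*n^2 + 4*n) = (n - 4)*(n - 3)*(n + 1)*(n + 2)*(n^2 - n) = (n - 4)*(n - 3)*(n - 1)*(n + 1)*(n + 2)*(n)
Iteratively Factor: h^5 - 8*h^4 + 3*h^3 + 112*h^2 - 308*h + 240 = (h - 5)*(h^4 - 3*h^3 - 12*h^2 + 52*h - 48) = (h - 5)*(h - 3)*(h^3 - 12*h + 16) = (h - 5)*(h - 3)*(h + 4)*(h^2 - 4*h + 4) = (h - 5)*(h - 3)*(h - 2)*(h + 4)*(h - 2)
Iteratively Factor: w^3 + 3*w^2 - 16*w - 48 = (w + 3)*(w^2 - 16) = (w - 4)*(w + 3)*(w + 4)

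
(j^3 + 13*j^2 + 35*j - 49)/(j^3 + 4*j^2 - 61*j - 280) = (j^2 + 6*j - 7)/(j^2 - 3*j - 40)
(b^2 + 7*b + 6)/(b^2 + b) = (b + 6)/b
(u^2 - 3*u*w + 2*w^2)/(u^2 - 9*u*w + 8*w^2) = (u - 2*w)/(u - 8*w)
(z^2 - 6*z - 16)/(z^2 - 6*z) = (z^2 - 6*z - 16)/(z*(z - 6))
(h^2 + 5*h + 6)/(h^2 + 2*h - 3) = (h + 2)/(h - 1)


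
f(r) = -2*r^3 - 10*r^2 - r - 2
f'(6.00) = -337.00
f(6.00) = -800.00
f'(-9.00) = -307.00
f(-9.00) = 655.00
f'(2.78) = -102.97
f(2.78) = -125.03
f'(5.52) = -294.22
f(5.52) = -648.62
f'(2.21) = -74.50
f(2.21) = -74.64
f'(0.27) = -6.84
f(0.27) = -3.04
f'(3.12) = -121.81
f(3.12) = -163.21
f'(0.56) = -14.08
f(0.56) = -6.05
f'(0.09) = -2.85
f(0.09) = -2.17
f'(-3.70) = -9.14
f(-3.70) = -33.89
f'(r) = -6*r^2 - 20*r - 1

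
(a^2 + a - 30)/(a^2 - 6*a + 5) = (a + 6)/(a - 1)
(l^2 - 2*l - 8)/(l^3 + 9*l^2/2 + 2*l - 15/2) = 2*(l^2 - 2*l - 8)/(2*l^3 + 9*l^2 + 4*l - 15)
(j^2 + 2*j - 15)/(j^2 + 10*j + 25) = (j - 3)/(j + 5)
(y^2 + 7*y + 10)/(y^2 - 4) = (y + 5)/(y - 2)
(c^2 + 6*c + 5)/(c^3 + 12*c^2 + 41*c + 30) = 1/(c + 6)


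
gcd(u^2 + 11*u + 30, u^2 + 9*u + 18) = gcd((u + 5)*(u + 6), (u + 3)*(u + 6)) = u + 6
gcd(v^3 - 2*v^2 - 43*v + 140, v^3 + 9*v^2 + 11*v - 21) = v + 7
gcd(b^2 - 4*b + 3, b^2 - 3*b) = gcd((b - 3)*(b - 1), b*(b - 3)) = b - 3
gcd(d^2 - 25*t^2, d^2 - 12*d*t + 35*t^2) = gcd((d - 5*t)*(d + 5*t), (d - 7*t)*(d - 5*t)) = -d + 5*t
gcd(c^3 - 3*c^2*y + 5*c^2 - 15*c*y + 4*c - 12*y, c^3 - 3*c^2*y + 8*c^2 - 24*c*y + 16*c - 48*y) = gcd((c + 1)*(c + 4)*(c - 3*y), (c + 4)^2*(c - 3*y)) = -c^2 + 3*c*y - 4*c + 12*y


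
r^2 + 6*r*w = r*(r + 6*w)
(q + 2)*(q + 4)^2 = q^3 + 10*q^2 + 32*q + 32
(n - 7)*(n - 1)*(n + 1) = n^3 - 7*n^2 - n + 7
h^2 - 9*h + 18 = (h - 6)*(h - 3)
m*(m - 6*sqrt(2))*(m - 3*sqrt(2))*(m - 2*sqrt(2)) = m^4 - 11*sqrt(2)*m^3 + 72*m^2 - 72*sqrt(2)*m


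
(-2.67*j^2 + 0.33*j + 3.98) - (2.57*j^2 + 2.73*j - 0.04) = -5.24*j^2 - 2.4*j + 4.02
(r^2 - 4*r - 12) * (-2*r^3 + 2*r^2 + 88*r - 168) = -2*r^5 + 10*r^4 + 104*r^3 - 544*r^2 - 384*r + 2016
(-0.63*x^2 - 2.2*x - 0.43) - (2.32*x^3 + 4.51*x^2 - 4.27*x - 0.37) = -2.32*x^3 - 5.14*x^2 + 2.07*x - 0.06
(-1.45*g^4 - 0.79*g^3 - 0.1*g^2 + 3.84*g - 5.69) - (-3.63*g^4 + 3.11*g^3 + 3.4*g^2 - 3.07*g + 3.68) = 2.18*g^4 - 3.9*g^3 - 3.5*g^2 + 6.91*g - 9.37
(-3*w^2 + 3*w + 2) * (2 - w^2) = 3*w^4 - 3*w^3 - 8*w^2 + 6*w + 4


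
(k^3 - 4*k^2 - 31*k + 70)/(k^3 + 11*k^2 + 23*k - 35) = (k^2 - 9*k + 14)/(k^2 + 6*k - 7)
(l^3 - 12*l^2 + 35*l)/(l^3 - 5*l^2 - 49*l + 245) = l/(l + 7)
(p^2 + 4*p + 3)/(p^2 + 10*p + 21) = (p + 1)/(p + 7)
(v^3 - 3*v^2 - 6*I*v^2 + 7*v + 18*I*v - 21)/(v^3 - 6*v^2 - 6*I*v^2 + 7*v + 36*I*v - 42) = (v - 3)/(v - 6)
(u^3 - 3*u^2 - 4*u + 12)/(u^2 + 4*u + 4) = (u^2 - 5*u + 6)/(u + 2)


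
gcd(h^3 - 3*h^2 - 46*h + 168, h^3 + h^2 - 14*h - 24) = h - 4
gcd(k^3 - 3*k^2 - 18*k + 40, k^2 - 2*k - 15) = k - 5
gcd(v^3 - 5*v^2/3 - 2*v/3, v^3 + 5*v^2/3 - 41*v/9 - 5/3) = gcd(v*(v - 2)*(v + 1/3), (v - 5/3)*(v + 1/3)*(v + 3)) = v + 1/3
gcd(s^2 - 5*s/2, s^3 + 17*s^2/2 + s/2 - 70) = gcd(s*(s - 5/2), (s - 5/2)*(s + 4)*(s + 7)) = s - 5/2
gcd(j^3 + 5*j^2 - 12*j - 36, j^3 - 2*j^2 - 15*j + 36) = j - 3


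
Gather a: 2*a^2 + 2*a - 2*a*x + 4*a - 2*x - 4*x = 2*a^2 + a*(6 - 2*x) - 6*x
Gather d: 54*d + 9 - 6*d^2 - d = -6*d^2 + 53*d + 9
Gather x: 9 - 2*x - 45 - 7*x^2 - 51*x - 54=-7*x^2 - 53*x - 90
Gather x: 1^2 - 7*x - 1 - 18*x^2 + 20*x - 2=-18*x^2 + 13*x - 2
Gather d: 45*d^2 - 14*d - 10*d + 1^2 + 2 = 45*d^2 - 24*d + 3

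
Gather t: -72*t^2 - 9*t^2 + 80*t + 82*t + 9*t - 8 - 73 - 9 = -81*t^2 + 171*t - 90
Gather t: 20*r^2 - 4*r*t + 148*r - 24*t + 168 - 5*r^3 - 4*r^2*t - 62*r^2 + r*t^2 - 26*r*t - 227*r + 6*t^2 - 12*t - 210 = -5*r^3 - 42*r^2 - 79*r + t^2*(r + 6) + t*(-4*r^2 - 30*r - 36) - 42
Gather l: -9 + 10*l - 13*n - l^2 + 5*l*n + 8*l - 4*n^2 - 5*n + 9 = -l^2 + l*(5*n + 18) - 4*n^2 - 18*n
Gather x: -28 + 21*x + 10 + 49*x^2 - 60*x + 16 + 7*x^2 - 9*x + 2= 56*x^2 - 48*x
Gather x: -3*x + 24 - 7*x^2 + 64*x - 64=-7*x^2 + 61*x - 40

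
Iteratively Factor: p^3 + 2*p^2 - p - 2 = (p + 1)*(p^2 + p - 2) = (p - 1)*(p + 1)*(p + 2)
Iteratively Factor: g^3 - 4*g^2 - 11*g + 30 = (g - 2)*(g^2 - 2*g - 15) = (g - 2)*(g + 3)*(g - 5)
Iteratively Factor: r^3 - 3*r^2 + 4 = (r - 2)*(r^2 - r - 2) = (r - 2)^2*(r + 1)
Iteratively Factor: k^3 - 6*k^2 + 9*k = (k - 3)*(k^2 - 3*k) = k*(k - 3)*(k - 3)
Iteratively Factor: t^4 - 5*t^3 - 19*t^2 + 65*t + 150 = (t - 5)*(t^3 - 19*t - 30) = (t - 5)^2*(t^2 + 5*t + 6) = (t - 5)^2*(t + 3)*(t + 2)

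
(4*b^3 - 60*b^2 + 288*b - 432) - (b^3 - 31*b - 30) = 3*b^3 - 60*b^2 + 319*b - 402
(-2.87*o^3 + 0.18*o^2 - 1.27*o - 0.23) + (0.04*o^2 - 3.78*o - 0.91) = -2.87*o^3 + 0.22*o^2 - 5.05*o - 1.14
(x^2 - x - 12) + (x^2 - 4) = 2*x^2 - x - 16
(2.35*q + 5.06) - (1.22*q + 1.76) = 1.13*q + 3.3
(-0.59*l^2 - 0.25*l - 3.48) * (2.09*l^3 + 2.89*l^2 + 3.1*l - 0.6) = -1.2331*l^5 - 2.2276*l^4 - 9.8247*l^3 - 10.4782*l^2 - 10.638*l + 2.088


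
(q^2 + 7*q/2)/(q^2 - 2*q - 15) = q*(2*q + 7)/(2*(q^2 - 2*q - 15))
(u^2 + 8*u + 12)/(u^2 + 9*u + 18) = (u + 2)/(u + 3)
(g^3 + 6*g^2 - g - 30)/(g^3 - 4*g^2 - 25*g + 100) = (g^2 + g - 6)/(g^2 - 9*g + 20)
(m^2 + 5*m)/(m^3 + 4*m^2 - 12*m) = (m + 5)/(m^2 + 4*m - 12)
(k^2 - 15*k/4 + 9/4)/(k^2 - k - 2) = (-k^2 + 15*k/4 - 9/4)/(-k^2 + k + 2)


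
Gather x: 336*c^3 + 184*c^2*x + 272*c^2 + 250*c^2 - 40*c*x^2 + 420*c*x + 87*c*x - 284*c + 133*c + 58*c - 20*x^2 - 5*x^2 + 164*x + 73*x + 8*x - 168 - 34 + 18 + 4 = 336*c^3 + 522*c^2 - 93*c + x^2*(-40*c - 25) + x*(184*c^2 + 507*c + 245) - 180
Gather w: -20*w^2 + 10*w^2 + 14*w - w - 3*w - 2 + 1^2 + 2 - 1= -10*w^2 + 10*w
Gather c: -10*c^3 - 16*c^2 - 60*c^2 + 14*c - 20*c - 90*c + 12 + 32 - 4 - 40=-10*c^3 - 76*c^2 - 96*c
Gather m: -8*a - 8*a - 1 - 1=-16*a - 2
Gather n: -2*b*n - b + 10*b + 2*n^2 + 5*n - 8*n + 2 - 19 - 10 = 9*b + 2*n^2 + n*(-2*b - 3) - 27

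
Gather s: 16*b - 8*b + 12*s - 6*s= 8*b + 6*s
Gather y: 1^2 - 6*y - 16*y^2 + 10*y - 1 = -16*y^2 + 4*y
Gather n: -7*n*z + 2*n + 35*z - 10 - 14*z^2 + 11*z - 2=n*(2 - 7*z) - 14*z^2 + 46*z - 12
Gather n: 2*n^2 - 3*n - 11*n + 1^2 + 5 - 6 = 2*n^2 - 14*n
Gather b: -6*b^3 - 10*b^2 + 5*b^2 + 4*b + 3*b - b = -6*b^3 - 5*b^2 + 6*b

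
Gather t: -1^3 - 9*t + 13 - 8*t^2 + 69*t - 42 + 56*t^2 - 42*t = 48*t^2 + 18*t - 30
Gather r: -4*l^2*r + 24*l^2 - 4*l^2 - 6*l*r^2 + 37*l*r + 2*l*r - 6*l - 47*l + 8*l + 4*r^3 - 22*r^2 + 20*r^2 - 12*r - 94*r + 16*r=20*l^2 - 45*l + 4*r^3 + r^2*(-6*l - 2) + r*(-4*l^2 + 39*l - 90)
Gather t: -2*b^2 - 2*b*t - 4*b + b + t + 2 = -2*b^2 - 3*b + t*(1 - 2*b) + 2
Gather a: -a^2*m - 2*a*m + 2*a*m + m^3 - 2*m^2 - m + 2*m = -a^2*m + m^3 - 2*m^2 + m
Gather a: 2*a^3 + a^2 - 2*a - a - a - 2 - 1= 2*a^3 + a^2 - 4*a - 3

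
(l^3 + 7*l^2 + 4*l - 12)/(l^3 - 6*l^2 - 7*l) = (-l^3 - 7*l^2 - 4*l + 12)/(l*(-l^2 + 6*l + 7))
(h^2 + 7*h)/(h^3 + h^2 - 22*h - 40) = h*(h + 7)/(h^3 + h^2 - 22*h - 40)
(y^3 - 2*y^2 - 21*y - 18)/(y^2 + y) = y - 3 - 18/y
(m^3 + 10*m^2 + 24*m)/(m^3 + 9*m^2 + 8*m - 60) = m*(m + 4)/(m^2 + 3*m - 10)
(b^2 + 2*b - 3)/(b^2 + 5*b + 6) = (b - 1)/(b + 2)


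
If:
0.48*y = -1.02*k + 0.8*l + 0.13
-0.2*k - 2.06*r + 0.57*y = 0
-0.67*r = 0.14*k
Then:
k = -2.47344559585492*y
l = -2.55364313471503*y - 0.1625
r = 0.516839378238342*y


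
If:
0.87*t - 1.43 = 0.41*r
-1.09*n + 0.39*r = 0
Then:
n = 0.759230252852987*t - 1.24793018572388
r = 2.1219512195122*t - 3.48780487804878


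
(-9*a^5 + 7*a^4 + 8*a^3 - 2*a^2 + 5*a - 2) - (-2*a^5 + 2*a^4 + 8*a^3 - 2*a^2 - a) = -7*a^5 + 5*a^4 + 6*a - 2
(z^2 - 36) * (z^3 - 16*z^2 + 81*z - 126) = z^5 - 16*z^4 + 45*z^3 + 450*z^2 - 2916*z + 4536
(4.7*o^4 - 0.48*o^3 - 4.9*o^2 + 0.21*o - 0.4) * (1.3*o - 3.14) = 6.11*o^5 - 15.382*o^4 - 4.8628*o^3 + 15.659*o^2 - 1.1794*o + 1.256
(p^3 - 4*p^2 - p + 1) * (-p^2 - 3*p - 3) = -p^5 + p^4 + 10*p^3 + 14*p^2 - 3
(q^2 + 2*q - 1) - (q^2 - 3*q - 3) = 5*q + 2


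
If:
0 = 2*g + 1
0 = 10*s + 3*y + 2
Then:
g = -1/2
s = -3*y/10 - 1/5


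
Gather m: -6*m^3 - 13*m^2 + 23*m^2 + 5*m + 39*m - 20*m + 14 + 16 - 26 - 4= -6*m^3 + 10*m^2 + 24*m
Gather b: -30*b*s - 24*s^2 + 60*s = -30*b*s - 24*s^2 + 60*s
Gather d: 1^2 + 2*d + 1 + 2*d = 4*d + 2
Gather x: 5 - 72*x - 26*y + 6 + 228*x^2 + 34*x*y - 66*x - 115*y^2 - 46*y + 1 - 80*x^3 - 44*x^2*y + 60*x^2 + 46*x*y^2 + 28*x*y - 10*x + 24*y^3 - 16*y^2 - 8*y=-80*x^3 + x^2*(288 - 44*y) + x*(46*y^2 + 62*y - 148) + 24*y^3 - 131*y^2 - 80*y + 12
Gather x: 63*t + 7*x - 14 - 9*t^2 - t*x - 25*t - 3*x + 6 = -9*t^2 + 38*t + x*(4 - t) - 8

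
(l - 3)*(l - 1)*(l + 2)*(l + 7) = l^4 + 5*l^3 - 19*l^2 - 29*l + 42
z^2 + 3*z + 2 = (z + 1)*(z + 2)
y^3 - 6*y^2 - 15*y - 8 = (y - 8)*(y + 1)^2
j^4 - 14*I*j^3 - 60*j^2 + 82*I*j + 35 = (j - 7*I)*(j - 5*I)*(j - I)^2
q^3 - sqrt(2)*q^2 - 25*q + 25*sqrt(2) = (q - 5)*(q + 5)*(q - sqrt(2))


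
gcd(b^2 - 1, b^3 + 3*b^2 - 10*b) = 1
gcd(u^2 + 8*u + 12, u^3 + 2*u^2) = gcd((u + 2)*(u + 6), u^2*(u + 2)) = u + 2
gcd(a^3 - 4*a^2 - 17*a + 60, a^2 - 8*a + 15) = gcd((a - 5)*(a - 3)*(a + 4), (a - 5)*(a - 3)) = a^2 - 8*a + 15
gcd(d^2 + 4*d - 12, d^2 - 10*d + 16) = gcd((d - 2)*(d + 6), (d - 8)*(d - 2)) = d - 2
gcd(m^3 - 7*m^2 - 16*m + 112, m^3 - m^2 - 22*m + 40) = m - 4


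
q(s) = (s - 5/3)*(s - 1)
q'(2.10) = 1.53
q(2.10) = 0.48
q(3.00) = 2.67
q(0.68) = 0.32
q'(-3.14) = -8.95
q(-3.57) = 23.93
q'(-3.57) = -9.81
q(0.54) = 0.52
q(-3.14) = 19.90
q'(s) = 2*s - 8/3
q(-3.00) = 18.67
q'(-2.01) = -6.69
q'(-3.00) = -8.67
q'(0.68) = -1.31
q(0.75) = 0.23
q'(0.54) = -1.59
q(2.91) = 2.37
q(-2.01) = 11.07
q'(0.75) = -1.17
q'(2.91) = 3.15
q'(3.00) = 3.33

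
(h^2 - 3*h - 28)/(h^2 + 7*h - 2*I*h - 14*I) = (h^2 - 3*h - 28)/(h^2 + h*(7 - 2*I) - 14*I)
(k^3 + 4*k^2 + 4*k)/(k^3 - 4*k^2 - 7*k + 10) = k*(k + 2)/(k^2 - 6*k + 5)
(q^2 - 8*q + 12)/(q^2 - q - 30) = (q - 2)/(q + 5)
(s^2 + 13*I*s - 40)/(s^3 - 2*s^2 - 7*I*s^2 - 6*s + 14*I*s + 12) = (s^2 + 13*I*s - 40)/(s^3 + s^2*(-2 - 7*I) + s*(-6 + 14*I) + 12)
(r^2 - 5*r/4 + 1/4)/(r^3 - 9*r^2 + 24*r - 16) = (r - 1/4)/(r^2 - 8*r + 16)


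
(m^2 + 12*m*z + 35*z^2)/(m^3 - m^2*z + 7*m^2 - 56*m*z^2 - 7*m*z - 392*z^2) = (-m - 5*z)/(-m^2 + 8*m*z - 7*m + 56*z)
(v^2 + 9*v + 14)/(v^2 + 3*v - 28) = (v + 2)/(v - 4)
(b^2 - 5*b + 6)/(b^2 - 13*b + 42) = (b^2 - 5*b + 6)/(b^2 - 13*b + 42)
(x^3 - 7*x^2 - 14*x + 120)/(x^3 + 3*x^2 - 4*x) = (x^2 - 11*x + 30)/(x*(x - 1))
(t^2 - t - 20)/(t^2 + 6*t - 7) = (t^2 - t - 20)/(t^2 + 6*t - 7)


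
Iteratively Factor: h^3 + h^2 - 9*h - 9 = (h + 3)*(h^2 - 2*h - 3) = (h - 3)*(h + 3)*(h + 1)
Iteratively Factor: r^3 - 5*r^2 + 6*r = (r)*(r^2 - 5*r + 6) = r*(r - 2)*(r - 3)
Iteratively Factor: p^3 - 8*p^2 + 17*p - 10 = (p - 5)*(p^2 - 3*p + 2) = (p - 5)*(p - 1)*(p - 2)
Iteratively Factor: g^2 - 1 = (g + 1)*(g - 1)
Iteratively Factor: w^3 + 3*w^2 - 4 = (w + 2)*(w^2 + w - 2) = (w + 2)^2*(w - 1)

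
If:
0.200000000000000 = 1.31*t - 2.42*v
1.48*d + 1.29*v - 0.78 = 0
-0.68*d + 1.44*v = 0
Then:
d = 0.37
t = 0.48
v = 0.18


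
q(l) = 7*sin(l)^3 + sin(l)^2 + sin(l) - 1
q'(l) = 21*sin(l)^2*cos(l) + 2*sin(l)*cos(l) + cos(l)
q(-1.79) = -7.53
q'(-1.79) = -4.14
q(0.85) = 3.28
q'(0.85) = 9.47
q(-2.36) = -3.65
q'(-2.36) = -7.11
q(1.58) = 8.00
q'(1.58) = -0.22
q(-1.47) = -7.90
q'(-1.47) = 1.99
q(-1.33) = -7.44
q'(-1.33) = 4.50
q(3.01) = -0.84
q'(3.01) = -1.61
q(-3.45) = -0.41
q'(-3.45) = -3.37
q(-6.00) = -0.49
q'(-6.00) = 3.07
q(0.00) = -1.00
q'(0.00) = 1.00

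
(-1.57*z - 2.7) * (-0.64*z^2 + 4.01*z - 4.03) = 1.0048*z^3 - 4.5677*z^2 - 4.4999*z + 10.881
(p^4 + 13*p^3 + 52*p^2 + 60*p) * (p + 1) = p^5 + 14*p^4 + 65*p^3 + 112*p^2 + 60*p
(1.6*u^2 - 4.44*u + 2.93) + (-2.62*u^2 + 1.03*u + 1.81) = -1.02*u^2 - 3.41*u + 4.74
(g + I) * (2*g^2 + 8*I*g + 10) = 2*g^3 + 10*I*g^2 + 2*g + 10*I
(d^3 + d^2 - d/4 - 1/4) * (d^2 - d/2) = d^5 + d^4/2 - 3*d^3/4 - d^2/8 + d/8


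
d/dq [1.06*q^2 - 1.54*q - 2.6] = 2.12*q - 1.54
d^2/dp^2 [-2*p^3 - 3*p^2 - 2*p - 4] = -12*p - 6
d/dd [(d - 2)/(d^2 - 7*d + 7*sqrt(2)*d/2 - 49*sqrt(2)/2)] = 2*(2*d^2 - 14*d + 7*sqrt(2)*d - (d - 2)*(4*d - 14 + 7*sqrt(2)) - 49*sqrt(2))/(2*d^2 - 14*d + 7*sqrt(2)*d - 49*sqrt(2))^2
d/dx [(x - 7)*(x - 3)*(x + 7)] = 3*x^2 - 6*x - 49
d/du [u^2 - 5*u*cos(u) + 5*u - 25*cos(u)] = 5*u*sin(u) + 2*u + 25*sin(u) - 5*cos(u) + 5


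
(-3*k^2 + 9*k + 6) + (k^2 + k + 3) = -2*k^2 + 10*k + 9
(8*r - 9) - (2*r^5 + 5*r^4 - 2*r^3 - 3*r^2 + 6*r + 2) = -2*r^5 - 5*r^4 + 2*r^3 + 3*r^2 + 2*r - 11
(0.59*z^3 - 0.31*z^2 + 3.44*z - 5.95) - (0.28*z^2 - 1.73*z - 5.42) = 0.59*z^3 - 0.59*z^2 + 5.17*z - 0.53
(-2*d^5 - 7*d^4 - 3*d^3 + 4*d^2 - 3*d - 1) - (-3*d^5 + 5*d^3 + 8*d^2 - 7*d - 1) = d^5 - 7*d^4 - 8*d^3 - 4*d^2 + 4*d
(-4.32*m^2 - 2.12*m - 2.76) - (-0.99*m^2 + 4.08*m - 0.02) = -3.33*m^2 - 6.2*m - 2.74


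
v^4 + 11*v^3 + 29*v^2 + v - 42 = (v - 1)*(v + 2)*(v + 3)*(v + 7)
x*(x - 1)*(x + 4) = x^3 + 3*x^2 - 4*x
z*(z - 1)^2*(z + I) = z^4 - 2*z^3 + I*z^3 + z^2 - 2*I*z^2 + I*z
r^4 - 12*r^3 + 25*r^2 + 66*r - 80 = (r - 8)*(r - 5)*(r - 1)*(r + 2)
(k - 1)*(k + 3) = k^2 + 2*k - 3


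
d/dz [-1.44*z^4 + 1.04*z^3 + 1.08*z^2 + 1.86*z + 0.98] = -5.76*z^3 + 3.12*z^2 + 2.16*z + 1.86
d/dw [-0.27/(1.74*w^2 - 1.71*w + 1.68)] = (0.9396*w - 0.4617)/(1.74*w^2 - 1.71*w + 1.68)^2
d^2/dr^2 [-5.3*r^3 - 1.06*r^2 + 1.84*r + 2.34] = -31.8*r - 2.12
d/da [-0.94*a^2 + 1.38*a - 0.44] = 1.38 - 1.88*a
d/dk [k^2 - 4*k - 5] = 2*k - 4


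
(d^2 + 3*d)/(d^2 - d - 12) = d/(d - 4)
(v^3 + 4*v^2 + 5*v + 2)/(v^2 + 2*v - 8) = (v^3 + 4*v^2 + 5*v + 2)/(v^2 + 2*v - 8)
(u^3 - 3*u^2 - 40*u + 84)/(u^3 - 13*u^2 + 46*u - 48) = (u^2 - u - 42)/(u^2 - 11*u + 24)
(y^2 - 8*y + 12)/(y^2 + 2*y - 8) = (y - 6)/(y + 4)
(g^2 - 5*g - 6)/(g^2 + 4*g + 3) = (g - 6)/(g + 3)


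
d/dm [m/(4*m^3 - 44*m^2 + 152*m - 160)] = (m^3 - 11*m^2 - m*(3*m^2 - 22*m + 38) + 38*m - 40)/(4*(m^3 - 11*m^2 + 38*m - 40)^2)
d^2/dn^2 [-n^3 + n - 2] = -6*n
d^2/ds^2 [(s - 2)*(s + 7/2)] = 2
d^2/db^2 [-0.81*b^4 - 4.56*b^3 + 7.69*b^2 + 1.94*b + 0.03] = -9.72*b^2 - 27.36*b + 15.38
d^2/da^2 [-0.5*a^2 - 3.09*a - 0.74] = -1.00000000000000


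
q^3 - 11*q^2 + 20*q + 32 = (q - 8)*(q - 4)*(q + 1)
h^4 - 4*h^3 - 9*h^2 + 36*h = h*(h - 4)*(h - 3)*(h + 3)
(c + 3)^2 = c^2 + 6*c + 9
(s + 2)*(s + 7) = s^2 + 9*s + 14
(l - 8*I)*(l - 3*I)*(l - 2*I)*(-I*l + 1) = -I*l^4 - 12*l^3 + 33*I*l^2 + 2*l + 48*I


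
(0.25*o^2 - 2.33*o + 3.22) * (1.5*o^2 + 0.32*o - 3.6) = 0.375*o^4 - 3.415*o^3 + 3.1844*o^2 + 9.4184*o - 11.592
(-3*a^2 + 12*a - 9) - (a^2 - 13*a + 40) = -4*a^2 + 25*a - 49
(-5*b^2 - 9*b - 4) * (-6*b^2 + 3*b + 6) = 30*b^4 + 39*b^3 - 33*b^2 - 66*b - 24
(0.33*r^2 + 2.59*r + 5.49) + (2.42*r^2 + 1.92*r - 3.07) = 2.75*r^2 + 4.51*r + 2.42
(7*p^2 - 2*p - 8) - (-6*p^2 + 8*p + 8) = 13*p^2 - 10*p - 16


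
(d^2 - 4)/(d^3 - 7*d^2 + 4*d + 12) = (d + 2)/(d^2 - 5*d - 6)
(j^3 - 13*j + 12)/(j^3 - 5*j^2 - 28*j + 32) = (j - 3)/(j - 8)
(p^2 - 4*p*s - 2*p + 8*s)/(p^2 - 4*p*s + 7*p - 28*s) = (p - 2)/(p + 7)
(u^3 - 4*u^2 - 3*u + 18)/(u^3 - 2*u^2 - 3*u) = (u^2 - u - 6)/(u*(u + 1))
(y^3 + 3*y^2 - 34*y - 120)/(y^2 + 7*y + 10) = (y^2 - 2*y - 24)/(y + 2)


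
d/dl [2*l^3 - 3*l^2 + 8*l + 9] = 6*l^2 - 6*l + 8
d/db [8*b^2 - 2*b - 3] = 16*b - 2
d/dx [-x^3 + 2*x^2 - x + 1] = -3*x^2 + 4*x - 1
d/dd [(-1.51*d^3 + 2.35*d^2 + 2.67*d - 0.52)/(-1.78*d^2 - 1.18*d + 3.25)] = (2.6878*d^4 + 3.5636*d^3 - 12.7429*d^2 + 13.4238*d + 8.0639)/(3.1684*d^4 + 4.2008*d^3 - 10.1776*d^2 - 7.67*d + 10.5625)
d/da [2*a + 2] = 2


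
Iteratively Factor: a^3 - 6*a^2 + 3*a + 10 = (a - 2)*(a^2 - 4*a - 5) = (a - 5)*(a - 2)*(a + 1)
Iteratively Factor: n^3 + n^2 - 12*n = (n - 3)*(n^2 + 4*n) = n*(n - 3)*(n + 4)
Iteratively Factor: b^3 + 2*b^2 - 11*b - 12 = (b + 1)*(b^2 + b - 12) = (b + 1)*(b + 4)*(b - 3)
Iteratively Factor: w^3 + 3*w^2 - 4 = (w - 1)*(w^2 + 4*w + 4) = (w - 1)*(w + 2)*(w + 2)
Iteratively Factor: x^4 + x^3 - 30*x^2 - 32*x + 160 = (x + 4)*(x^3 - 3*x^2 - 18*x + 40) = (x + 4)^2*(x^2 - 7*x + 10) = (x - 2)*(x + 4)^2*(x - 5)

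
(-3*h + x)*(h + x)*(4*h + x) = -12*h^3 - 11*h^2*x + 2*h*x^2 + x^3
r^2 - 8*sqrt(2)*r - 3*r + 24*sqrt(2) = (r - 3)*(r - 8*sqrt(2))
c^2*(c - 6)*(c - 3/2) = c^4 - 15*c^3/2 + 9*c^2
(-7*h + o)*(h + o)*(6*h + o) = -42*h^3 - 43*h^2*o + o^3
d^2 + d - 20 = (d - 4)*(d + 5)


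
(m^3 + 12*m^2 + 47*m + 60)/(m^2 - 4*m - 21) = (m^2 + 9*m + 20)/(m - 7)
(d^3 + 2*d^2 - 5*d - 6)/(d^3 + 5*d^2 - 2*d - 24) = (d + 1)/(d + 4)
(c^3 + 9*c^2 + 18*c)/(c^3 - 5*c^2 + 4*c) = (c^2 + 9*c + 18)/(c^2 - 5*c + 4)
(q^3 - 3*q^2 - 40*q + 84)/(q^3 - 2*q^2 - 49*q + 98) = (q + 6)/(q + 7)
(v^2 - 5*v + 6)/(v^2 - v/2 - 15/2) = 2*(v - 2)/(2*v + 5)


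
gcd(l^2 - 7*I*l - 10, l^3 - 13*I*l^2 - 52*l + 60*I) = l^2 - 7*I*l - 10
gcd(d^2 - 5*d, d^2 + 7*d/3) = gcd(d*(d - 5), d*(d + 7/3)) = d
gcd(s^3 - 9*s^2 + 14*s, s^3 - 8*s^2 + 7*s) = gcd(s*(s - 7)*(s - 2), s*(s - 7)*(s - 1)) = s^2 - 7*s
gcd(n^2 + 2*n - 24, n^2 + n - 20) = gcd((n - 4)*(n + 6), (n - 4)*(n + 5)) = n - 4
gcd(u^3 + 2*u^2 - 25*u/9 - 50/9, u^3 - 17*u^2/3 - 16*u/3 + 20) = u^2 + u/3 - 10/3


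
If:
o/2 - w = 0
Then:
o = 2*w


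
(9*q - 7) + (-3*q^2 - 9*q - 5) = -3*q^2 - 12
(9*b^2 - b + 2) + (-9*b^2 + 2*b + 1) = b + 3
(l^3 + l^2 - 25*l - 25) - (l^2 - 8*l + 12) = l^3 - 17*l - 37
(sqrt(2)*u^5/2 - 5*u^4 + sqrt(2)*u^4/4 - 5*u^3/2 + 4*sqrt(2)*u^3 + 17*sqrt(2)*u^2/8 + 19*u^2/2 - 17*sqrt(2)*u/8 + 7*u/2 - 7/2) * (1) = sqrt(2)*u^5/2 - 5*u^4 + sqrt(2)*u^4/4 - 5*u^3/2 + 4*sqrt(2)*u^3 + 17*sqrt(2)*u^2/8 + 19*u^2/2 - 17*sqrt(2)*u/8 + 7*u/2 - 7/2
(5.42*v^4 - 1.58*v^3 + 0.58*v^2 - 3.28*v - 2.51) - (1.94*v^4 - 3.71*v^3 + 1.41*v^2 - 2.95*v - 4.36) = 3.48*v^4 + 2.13*v^3 - 0.83*v^2 - 0.33*v + 1.85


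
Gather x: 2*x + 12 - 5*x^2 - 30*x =-5*x^2 - 28*x + 12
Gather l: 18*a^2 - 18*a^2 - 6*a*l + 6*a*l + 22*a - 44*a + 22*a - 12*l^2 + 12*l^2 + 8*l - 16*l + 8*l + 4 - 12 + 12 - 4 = 0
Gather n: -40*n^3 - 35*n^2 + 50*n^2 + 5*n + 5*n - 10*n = -40*n^3 + 15*n^2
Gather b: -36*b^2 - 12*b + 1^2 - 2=-36*b^2 - 12*b - 1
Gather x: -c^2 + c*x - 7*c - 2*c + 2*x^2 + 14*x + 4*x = -c^2 - 9*c + 2*x^2 + x*(c + 18)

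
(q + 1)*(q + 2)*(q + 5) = q^3 + 8*q^2 + 17*q + 10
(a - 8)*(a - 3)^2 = a^3 - 14*a^2 + 57*a - 72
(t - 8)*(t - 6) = t^2 - 14*t + 48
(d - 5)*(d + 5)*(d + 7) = d^3 + 7*d^2 - 25*d - 175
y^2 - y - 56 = (y - 8)*(y + 7)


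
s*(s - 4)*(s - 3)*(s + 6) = s^4 - s^3 - 30*s^2 + 72*s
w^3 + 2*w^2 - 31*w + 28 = (w - 4)*(w - 1)*(w + 7)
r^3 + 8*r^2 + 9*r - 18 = (r - 1)*(r + 3)*(r + 6)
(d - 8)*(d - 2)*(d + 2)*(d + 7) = d^4 - d^3 - 60*d^2 + 4*d + 224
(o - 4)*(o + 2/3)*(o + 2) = o^3 - 4*o^2/3 - 28*o/3 - 16/3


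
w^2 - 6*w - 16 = (w - 8)*(w + 2)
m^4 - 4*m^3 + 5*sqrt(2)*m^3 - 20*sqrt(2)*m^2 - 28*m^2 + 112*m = m*(m - 4)*(m - 2*sqrt(2))*(m + 7*sqrt(2))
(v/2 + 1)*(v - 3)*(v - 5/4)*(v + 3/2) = v^4/2 - 3*v^3/8 - 65*v^2/16 + 3*v/16 + 45/8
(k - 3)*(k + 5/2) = k^2 - k/2 - 15/2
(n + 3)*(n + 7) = n^2 + 10*n + 21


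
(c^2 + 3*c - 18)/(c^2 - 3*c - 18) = (-c^2 - 3*c + 18)/(-c^2 + 3*c + 18)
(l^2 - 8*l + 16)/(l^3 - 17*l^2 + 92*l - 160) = (l - 4)/(l^2 - 13*l + 40)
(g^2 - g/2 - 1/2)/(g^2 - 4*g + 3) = (g + 1/2)/(g - 3)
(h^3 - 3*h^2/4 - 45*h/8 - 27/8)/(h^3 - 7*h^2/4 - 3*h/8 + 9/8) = (2*h^2 - 3*h - 9)/(2*h^2 - 5*h + 3)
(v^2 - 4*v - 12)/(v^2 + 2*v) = (v - 6)/v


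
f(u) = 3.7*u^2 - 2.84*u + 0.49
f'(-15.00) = -113.84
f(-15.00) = 875.59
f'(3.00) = 19.36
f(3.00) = 25.27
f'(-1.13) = -11.20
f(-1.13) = 8.42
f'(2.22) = 13.59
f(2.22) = 12.42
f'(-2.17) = -18.90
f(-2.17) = 24.08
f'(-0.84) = -9.06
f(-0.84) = 5.49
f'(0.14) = -1.80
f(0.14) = 0.16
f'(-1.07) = -10.76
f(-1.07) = 7.76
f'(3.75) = 24.91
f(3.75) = 41.87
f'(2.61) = 16.47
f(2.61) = 18.28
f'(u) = 7.4*u - 2.84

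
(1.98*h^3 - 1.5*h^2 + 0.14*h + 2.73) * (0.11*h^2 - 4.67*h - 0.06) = 0.2178*h^5 - 9.4116*h^4 + 6.9016*h^3 - 0.2635*h^2 - 12.7575*h - 0.1638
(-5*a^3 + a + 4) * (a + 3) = -5*a^4 - 15*a^3 + a^2 + 7*a + 12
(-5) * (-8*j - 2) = 40*j + 10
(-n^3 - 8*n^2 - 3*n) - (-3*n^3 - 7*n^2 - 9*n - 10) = 2*n^3 - n^2 + 6*n + 10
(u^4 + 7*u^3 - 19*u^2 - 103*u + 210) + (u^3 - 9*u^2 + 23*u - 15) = u^4 + 8*u^3 - 28*u^2 - 80*u + 195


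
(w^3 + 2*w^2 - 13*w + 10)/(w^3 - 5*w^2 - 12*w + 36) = (w^2 + 4*w - 5)/(w^2 - 3*w - 18)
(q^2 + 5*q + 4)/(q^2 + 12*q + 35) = (q^2 + 5*q + 4)/(q^2 + 12*q + 35)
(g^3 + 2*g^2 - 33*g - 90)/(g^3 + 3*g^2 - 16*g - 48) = (g^2 - g - 30)/(g^2 - 16)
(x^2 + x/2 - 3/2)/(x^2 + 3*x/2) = (x - 1)/x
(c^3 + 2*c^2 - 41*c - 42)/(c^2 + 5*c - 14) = (c^2 - 5*c - 6)/(c - 2)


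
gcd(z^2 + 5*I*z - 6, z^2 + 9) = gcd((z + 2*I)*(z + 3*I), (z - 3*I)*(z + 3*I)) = z + 3*I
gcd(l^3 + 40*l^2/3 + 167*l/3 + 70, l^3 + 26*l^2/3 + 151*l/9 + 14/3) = l^2 + 25*l/3 + 14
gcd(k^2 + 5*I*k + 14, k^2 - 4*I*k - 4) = k - 2*I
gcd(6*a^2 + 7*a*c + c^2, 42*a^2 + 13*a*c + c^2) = 6*a + c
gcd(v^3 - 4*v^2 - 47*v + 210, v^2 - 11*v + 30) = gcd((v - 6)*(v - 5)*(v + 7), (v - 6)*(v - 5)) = v^2 - 11*v + 30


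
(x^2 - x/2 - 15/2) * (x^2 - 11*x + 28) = x^4 - 23*x^3/2 + 26*x^2 + 137*x/2 - 210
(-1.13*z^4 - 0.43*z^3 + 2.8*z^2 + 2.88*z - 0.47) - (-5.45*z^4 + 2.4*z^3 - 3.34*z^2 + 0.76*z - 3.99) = 4.32*z^4 - 2.83*z^3 + 6.14*z^2 + 2.12*z + 3.52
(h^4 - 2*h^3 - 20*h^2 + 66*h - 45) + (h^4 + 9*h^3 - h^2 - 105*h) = 2*h^4 + 7*h^3 - 21*h^2 - 39*h - 45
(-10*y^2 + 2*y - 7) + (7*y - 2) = -10*y^2 + 9*y - 9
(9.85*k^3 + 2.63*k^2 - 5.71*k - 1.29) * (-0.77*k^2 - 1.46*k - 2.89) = -7.5845*k^5 - 16.4061*k^4 - 27.9096*k^3 + 1.7292*k^2 + 18.3853*k + 3.7281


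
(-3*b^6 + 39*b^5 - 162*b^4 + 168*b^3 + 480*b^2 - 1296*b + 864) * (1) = -3*b^6 + 39*b^5 - 162*b^4 + 168*b^3 + 480*b^2 - 1296*b + 864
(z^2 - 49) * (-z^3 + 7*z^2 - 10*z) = -z^5 + 7*z^4 + 39*z^3 - 343*z^2 + 490*z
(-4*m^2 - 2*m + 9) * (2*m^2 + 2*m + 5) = -8*m^4 - 12*m^3 - 6*m^2 + 8*m + 45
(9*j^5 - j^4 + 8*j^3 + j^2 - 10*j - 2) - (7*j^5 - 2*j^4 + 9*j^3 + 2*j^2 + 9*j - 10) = 2*j^5 + j^4 - j^3 - j^2 - 19*j + 8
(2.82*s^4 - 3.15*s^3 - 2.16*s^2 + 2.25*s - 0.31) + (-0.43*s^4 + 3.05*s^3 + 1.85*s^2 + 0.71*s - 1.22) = 2.39*s^4 - 0.1*s^3 - 0.31*s^2 + 2.96*s - 1.53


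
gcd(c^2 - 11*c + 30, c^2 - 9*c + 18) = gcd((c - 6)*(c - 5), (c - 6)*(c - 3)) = c - 6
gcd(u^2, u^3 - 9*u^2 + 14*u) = u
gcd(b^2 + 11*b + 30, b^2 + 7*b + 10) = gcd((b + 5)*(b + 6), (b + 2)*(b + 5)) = b + 5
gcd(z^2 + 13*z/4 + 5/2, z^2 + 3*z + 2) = z + 2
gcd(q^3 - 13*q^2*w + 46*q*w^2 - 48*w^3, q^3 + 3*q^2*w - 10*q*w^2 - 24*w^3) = q - 3*w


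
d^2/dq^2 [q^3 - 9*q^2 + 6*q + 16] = 6*q - 18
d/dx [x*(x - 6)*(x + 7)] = 3*x^2 + 2*x - 42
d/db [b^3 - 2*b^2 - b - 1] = 3*b^2 - 4*b - 1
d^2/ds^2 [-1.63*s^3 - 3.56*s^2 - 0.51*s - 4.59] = -9.78*s - 7.12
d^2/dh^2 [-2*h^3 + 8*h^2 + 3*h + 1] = 16 - 12*h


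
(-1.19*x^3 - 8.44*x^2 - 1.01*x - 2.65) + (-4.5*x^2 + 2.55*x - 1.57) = -1.19*x^3 - 12.94*x^2 + 1.54*x - 4.22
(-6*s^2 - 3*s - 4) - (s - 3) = -6*s^2 - 4*s - 1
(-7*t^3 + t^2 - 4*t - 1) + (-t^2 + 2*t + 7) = -7*t^3 - 2*t + 6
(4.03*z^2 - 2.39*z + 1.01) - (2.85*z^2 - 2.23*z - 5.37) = 1.18*z^2 - 0.16*z + 6.38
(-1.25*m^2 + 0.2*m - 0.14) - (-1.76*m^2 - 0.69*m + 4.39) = 0.51*m^2 + 0.89*m - 4.53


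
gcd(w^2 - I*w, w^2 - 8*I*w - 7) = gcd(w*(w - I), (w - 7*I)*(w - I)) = w - I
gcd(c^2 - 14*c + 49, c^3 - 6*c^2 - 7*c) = c - 7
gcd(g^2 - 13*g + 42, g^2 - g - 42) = g - 7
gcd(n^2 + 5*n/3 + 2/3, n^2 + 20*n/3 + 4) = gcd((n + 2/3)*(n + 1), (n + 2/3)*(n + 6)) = n + 2/3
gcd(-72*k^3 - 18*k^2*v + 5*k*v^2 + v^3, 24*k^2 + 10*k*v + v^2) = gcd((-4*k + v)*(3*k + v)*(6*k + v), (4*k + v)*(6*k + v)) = 6*k + v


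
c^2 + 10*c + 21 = (c + 3)*(c + 7)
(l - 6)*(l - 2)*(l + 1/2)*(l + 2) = l^4 - 11*l^3/2 - 7*l^2 + 22*l + 12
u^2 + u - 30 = (u - 5)*(u + 6)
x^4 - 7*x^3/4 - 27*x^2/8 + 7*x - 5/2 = (x - 2)*(x - 5/4)*(x - 1/2)*(x + 2)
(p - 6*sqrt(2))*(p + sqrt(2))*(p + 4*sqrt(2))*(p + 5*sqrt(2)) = p^4 + 4*sqrt(2)*p^3 - 62*p^2 - 308*sqrt(2)*p - 480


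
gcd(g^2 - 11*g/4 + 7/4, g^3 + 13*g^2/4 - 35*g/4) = g - 7/4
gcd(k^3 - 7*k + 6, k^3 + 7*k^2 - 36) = k^2 + k - 6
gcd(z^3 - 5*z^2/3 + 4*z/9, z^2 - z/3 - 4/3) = z - 4/3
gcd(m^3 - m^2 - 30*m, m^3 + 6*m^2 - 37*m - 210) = m^2 - m - 30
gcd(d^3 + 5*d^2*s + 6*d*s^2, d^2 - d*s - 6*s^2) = d + 2*s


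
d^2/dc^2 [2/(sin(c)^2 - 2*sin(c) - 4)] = 4*(2*sin(c)^4 - 3*sin(c)^3 + 7*sin(c)^2 + 2*sin(c) - 8)/(2*sin(c) + cos(c)^2 + 3)^3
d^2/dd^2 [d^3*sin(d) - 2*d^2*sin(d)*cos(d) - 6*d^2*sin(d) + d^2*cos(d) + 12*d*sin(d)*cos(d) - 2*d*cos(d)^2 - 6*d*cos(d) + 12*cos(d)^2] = -d^3*sin(d) + 6*d^2*sin(d) + 4*d^2*sin(2*d) + 5*d^2*cos(d) + 2*d*sin(d) - 24*d*sin(2*d) - 18*d*cos(d) - 4*d*cos(2*d) + 2*sin(2*d) + 2*cos(d)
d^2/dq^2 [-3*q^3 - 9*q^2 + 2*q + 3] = -18*q - 18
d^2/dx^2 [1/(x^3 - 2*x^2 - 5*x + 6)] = 2*((2 - 3*x)*(x^3 - 2*x^2 - 5*x + 6) + (-3*x^2 + 4*x + 5)^2)/(x^3 - 2*x^2 - 5*x + 6)^3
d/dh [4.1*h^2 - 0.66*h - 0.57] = 8.2*h - 0.66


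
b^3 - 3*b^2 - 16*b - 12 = (b - 6)*(b + 1)*(b + 2)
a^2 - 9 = (a - 3)*(a + 3)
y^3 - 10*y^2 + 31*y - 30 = (y - 5)*(y - 3)*(y - 2)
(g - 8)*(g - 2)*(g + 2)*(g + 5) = g^4 - 3*g^3 - 44*g^2 + 12*g + 160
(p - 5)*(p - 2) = p^2 - 7*p + 10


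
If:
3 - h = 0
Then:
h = 3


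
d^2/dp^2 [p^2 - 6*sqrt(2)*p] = 2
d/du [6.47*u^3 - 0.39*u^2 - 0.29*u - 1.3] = 19.41*u^2 - 0.78*u - 0.29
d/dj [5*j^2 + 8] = 10*j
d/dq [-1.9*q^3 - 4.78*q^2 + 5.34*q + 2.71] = -5.7*q^2 - 9.56*q + 5.34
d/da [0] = 0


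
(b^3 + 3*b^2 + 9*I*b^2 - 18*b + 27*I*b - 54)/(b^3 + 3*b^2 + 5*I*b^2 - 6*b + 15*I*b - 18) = (b + 6*I)/(b + 2*I)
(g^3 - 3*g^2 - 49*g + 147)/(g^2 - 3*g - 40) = (-g^3 + 3*g^2 + 49*g - 147)/(-g^2 + 3*g + 40)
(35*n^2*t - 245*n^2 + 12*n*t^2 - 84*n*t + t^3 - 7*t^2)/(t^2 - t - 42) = (35*n^2 + 12*n*t + t^2)/(t + 6)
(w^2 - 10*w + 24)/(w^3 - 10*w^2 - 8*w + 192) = (w - 4)/(w^2 - 4*w - 32)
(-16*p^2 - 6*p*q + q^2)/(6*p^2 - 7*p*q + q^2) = (-16*p^2 - 6*p*q + q^2)/(6*p^2 - 7*p*q + q^2)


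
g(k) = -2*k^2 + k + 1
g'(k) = 1 - 4*k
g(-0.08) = 0.91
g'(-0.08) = 1.32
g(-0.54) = -0.12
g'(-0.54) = 3.16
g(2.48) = -8.82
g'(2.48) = -8.92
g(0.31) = 1.12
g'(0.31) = -0.24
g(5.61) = -56.33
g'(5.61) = -21.44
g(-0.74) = -0.84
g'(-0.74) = 3.96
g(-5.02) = -54.42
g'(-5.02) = 21.08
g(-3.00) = -20.00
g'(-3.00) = 13.00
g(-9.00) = -170.00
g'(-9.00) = 37.00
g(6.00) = -65.00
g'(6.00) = -23.00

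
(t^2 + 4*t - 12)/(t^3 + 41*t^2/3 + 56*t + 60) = 3*(t - 2)/(3*t^2 + 23*t + 30)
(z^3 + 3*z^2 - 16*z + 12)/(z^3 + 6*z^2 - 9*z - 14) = (z^2 + 5*z - 6)/(z^2 + 8*z + 7)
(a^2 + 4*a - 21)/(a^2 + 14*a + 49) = (a - 3)/(a + 7)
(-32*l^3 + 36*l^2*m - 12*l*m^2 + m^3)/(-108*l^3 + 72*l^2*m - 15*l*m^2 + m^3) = (32*l^3 - 36*l^2*m + 12*l*m^2 - m^3)/(108*l^3 - 72*l^2*m + 15*l*m^2 - m^3)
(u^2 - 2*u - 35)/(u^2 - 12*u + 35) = (u + 5)/(u - 5)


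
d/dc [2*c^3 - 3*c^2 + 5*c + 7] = 6*c^2 - 6*c + 5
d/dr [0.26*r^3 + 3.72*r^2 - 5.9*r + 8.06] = 0.78*r^2 + 7.44*r - 5.9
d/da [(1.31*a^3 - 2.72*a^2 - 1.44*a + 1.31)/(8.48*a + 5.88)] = (22.2176*a^3 + 0.0427999999999962*a^2 - 31.9872*a - 19.576)/(71.9104*a^2 + 99.7248*a + 34.5744)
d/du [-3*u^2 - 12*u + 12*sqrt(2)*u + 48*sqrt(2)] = -6*u - 12 + 12*sqrt(2)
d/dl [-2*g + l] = 1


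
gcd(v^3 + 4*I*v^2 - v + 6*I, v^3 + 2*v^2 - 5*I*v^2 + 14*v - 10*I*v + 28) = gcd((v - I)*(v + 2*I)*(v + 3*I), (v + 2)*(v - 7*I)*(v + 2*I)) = v + 2*I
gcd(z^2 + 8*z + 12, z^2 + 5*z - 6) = z + 6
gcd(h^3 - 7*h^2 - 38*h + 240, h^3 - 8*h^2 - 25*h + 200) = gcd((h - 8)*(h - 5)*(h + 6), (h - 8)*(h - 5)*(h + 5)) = h^2 - 13*h + 40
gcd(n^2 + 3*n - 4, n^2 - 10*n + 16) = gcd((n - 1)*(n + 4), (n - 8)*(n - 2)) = 1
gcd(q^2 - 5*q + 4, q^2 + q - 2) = q - 1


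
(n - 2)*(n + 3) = n^2 + n - 6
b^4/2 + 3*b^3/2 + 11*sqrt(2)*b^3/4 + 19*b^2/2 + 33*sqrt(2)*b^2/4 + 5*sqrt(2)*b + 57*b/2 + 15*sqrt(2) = (b/2 + sqrt(2))*(b + 3)*(b + sqrt(2))*(b + 5*sqrt(2)/2)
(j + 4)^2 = j^2 + 8*j + 16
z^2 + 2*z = z*(z + 2)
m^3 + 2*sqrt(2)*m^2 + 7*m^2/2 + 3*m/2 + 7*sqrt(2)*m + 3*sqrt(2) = (m + 1/2)*(m + 3)*(m + 2*sqrt(2))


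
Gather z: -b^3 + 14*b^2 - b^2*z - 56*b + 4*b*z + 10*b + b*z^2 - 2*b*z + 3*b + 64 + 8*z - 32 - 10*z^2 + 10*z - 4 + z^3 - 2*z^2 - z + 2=-b^3 + 14*b^2 - 43*b + z^3 + z^2*(b - 12) + z*(-b^2 + 2*b + 17) + 30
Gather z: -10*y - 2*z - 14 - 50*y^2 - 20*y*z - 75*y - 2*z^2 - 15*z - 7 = -50*y^2 - 85*y - 2*z^2 + z*(-20*y - 17) - 21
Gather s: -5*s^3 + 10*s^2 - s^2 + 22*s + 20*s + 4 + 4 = -5*s^3 + 9*s^2 + 42*s + 8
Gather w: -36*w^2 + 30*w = -36*w^2 + 30*w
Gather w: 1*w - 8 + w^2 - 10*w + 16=w^2 - 9*w + 8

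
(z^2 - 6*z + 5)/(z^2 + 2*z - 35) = (z - 1)/(z + 7)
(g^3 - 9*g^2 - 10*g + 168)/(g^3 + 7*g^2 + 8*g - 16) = (g^2 - 13*g + 42)/(g^2 + 3*g - 4)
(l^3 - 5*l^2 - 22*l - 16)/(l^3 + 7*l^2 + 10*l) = (l^2 - 7*l - 8)/(l*(l + 5))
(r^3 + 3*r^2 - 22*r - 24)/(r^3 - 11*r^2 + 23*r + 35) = (r^2 + 2*r - 24)/(r^2 - 12*r + 35)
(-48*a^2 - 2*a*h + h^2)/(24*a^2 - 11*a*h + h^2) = (-6*a - h)/(3*a - h)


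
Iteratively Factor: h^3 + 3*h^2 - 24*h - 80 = (h + 4)*(h^2 - h - 20) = (h - 5)*(h + 4)*(h + 4)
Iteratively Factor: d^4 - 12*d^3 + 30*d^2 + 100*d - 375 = (d - 5)*(d^3 - 7*d^2 - 5*d + 75) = (d - 5)^2*(d^2 - 2*d - 15) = (d - 5)^3*(d + 3)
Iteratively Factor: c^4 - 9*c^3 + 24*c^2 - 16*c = (c)*(c^3 - 9*c^2 + 24*c - 16) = c*(c - 1)*(c^2 - 8*c + 16) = c*(c - 4)*(c - 1)*(c - 4)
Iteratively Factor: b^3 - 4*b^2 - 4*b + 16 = (b + 2)*(b^2 - 6*b + 8) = (b - 4)*(b + 2)*(b - 2)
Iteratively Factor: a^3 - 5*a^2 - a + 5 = (a - 5)*(a^2 - 1) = (a - 5)*(a - 1)*(a + 1)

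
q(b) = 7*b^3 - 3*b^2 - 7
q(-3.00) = -223.00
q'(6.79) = 927.45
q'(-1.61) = 64.09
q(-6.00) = -1627.00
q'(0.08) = -0.35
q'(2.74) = 141.22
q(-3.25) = -278.98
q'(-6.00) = 792.00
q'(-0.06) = 0.44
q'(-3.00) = 207.00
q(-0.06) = -7.01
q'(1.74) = 53.14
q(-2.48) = -132.22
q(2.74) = 114.47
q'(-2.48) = 144.04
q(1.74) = 20.79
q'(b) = 21*b^2 - 6*b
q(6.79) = 2046.02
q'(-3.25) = 241.31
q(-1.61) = -43.99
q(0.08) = -7.02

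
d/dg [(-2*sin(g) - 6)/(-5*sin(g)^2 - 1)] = 2*(-5*sin(g)^2 - 30*sin(g) + 1)*cos(g)/(5*sin(g)^2 + 1)^2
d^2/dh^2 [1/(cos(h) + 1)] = (sin(h)^2 + cos(h) + 1)/(cos(h) + 1)^3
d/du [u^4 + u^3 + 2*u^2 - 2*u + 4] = 4*u^3 + 3*u^2 + 4*u - 2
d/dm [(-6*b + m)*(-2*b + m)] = -8*b + 2*m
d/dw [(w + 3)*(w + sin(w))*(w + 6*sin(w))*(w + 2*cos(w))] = -(w + 3)*(w + sin(w))*(w + 6*sin(w))*(2*sin(w) - 1) + (w + 3)*(w + sin(w))*(w + 2*cos(w))*(6*cos(w) + 1) + (w + 3)*(w + 6*sin(w))*(w + 2*cos(w))*(cos(w) + 1) + (w + sin(w))*(w + 6*sin(w))*(w + 2*cos(w))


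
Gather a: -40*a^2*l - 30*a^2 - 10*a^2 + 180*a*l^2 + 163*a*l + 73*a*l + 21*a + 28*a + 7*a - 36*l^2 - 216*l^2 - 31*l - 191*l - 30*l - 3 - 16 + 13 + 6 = a^2*(-40*l - 40) + a*(180*l^2 + 236*l + 56) - 252*l^2 - 252*l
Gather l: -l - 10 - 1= -l - 11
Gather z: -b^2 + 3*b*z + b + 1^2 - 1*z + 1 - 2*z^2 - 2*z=-b^2 + b - 2*z^2 + z*(3*b - 3) + 2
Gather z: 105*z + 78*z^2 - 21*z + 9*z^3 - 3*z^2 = 9*z^3 + 75*z^2 + 84*z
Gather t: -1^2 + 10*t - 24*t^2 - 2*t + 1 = -24*t^2 + 8*t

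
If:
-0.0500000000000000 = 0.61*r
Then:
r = -0.08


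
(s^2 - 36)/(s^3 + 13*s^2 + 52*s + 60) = (s - 6)/(s^2 + 7*s + 10)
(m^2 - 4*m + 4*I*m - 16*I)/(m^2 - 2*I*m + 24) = (m - 4)/(m - 6*I)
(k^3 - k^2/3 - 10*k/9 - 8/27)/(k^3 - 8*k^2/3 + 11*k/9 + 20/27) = (3*k + 2)/(3*k - 5)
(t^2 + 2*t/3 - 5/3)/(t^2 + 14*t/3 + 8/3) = (3*t^2 + 2*t - 5)/(3*t^2 + 14*t + 8)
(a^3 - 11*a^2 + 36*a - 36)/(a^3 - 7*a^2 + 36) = (a - 2)/(a + 2)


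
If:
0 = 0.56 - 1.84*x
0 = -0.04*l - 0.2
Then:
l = -5.00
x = 0.30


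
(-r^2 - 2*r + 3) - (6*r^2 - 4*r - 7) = -7*r^2 + 2*r + 10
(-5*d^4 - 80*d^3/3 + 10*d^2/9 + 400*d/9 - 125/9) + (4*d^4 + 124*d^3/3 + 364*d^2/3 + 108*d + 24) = -d^4 + 44*d^3/3 + 1102*d^2/9 + 1372*d/9 + 91/9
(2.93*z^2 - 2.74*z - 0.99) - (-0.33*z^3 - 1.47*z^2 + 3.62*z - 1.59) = 0.33*z^3 + 4.4*z^2 - 6.36*z + 0.6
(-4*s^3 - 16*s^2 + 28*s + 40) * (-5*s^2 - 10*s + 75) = 20*s^5 + 120*s^4 - 280*s^3 - 1680*s^2 + 1700*s + 3000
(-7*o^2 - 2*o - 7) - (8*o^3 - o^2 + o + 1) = -8*o^3 - 6*o^2 - 3*o - 8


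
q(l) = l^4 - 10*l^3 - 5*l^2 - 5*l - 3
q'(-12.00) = -11117.00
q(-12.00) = 37353.00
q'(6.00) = -281.00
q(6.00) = -1077.00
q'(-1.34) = -55.09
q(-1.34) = 22.01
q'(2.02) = -114.64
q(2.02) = -99.28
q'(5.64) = -298.06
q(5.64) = -972.46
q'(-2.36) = -201.07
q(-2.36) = 143.42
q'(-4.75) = -1063.06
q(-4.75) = 1488.72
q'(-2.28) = -185.56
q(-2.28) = 127.95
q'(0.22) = -8.61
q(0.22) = -4.45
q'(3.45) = -232.32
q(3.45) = -348.73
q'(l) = 4*l^3 - 30*l^2 - 10*l - 5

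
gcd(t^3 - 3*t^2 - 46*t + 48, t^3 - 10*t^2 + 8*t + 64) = t - 8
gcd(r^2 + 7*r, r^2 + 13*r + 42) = r + 7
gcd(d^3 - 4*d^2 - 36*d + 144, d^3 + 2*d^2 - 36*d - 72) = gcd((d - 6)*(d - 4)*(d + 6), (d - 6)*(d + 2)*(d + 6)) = d^2 - 36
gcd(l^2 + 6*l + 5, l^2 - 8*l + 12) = 1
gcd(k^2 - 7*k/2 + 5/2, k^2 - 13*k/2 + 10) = k - 5/2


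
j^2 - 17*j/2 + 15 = (j - 6)*(j - 5/2)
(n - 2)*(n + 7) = n^2 + 5*n - 14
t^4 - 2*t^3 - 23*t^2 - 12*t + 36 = (t - 6)*(t - 1)*(t + 2)*(t + 3)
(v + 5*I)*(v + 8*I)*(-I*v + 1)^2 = -v^4 - 15*I*v^3 + 67*v^2 + 93*I*v - 40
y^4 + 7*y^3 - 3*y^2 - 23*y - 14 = (y - 2)*(y + 1)^2*(y + 7)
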